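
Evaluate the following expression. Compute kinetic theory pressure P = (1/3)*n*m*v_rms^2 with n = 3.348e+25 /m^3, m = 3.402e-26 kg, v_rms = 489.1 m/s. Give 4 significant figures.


Step 1: v_rms^2 = 489.1^2 = 2.392e+05
Step 2: n*m = 3.348e+25*3.402e-26 = 1.139
Step 3: P = (1/3)*1.139*2.392e+05 = 9.082e+04 Pa

9.082e+04


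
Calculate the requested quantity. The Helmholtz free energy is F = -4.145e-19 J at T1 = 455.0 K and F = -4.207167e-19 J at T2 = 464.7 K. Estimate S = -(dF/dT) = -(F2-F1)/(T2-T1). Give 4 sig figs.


Step 1: dF = F2 - F1 = -4.207167e-19 - (-4.145e-19) = -6.2167e-21 J
Step 2: dT = T2 - T1 = 464.7 - 455.0 = 9.7 K
Step 3: S = -dF/dT = -(-6.2167e-21)/9.7 = 6.409e-22 J/K

6.409e-22


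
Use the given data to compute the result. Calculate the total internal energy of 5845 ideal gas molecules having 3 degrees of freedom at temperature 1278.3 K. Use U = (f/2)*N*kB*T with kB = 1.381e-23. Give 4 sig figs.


Step 1: f/2 = 3/2 = 1.5
Step 2: N*kB*T = 5845*1.381e-23*1278.3 = 1.032e-16
Step 3: U = 1.5 * 1.032e-16 = 1.548e-16 J

1.548e-16


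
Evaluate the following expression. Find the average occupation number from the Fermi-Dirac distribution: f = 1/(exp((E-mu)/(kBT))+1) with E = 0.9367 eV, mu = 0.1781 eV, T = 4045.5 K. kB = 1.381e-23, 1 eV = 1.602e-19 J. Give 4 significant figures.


Step 1: (E - mu) = 0.9367 - 0.1781 = 0.7586 eV
Step 2: Convert: (E-mu)*eV = 1.215e-19 J
Step 3: x = (E-mu)*eV/(kB*T) = 2.175
Step 4: f = 1/(exp(2.175)+1) = 0.102

0.102


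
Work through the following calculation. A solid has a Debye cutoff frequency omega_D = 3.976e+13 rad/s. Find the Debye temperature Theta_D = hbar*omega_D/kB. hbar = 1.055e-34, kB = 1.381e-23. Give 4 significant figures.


Step 1: hbar*omega_D = 1.055e-34 * 3.976e+13 = 4.195e-21 J
Step 2: Theta_D = 4.195e-21 / 1.381e-23
Step 3: Theta_D = 303.7 K

303.7


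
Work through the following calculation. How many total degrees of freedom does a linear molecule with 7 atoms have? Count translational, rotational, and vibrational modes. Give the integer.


Step 1: Translational DOF = 3
Step 2: Rotational DOF (linear) = 2
Step 3: Vibrational DOF = 3*7 - 5 = 16
Step 4: Total = 3 + 2 + 16 = 21

21


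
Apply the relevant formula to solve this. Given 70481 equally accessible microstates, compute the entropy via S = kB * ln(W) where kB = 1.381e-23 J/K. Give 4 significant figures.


Step 1: ln(W) = ln(70481) = 11.16
Step 2: S = kB * ln(W) = 1.381e-23 * 11.16
Step 3: S = 1.542e-22 J/K

1.542e-22


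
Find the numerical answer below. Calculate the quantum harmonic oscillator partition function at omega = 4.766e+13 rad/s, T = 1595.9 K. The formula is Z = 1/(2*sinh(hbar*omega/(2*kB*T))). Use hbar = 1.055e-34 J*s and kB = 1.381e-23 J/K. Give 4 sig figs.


Step 1: Compute x = hbar*omega/(kB*T) = 1.055e-34*4.766e+13/(1.381e-23*1595.9) = 0.2281
Step 2: x/2 = 0.1141
Step 3: sinh(x/2) = 0.1143
Step 4: Z = 1/(2*0.1143) = 4.374

4.374


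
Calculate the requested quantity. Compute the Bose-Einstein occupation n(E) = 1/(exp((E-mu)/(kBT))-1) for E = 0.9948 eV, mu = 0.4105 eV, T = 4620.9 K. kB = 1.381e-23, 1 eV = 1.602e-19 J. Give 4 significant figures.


Step 1: (E - mu) = 0.5843 eV
Step 2: x = (E-mu)*eV/(kB*T) = 0.5843*1.602e-19/(1.381e-23*4620.9) = 1.467
Step 3: exp(x) = 4.335
Step 4: n = 1/(exp(x)-1) = 0.2998

0.2998


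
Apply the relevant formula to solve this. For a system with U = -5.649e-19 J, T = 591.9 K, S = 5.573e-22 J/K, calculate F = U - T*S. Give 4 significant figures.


Step 1: T*S = 591.9 * 5.573e-22 = 3.299e-19 J
Step 2: F = U - T*S = -5.649e-19 - 3.299e-19
Step 3: F = -8.948e-19 J

-8.948e-19


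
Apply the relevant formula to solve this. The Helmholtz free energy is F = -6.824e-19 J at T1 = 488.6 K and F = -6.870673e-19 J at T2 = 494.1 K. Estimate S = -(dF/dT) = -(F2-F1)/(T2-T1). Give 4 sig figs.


Step 1: dF = F2 - F1 = -6.870673e-19 - (-6.824e-19) = -4.6673e-21 J
Step 2: dT = T2 - T1 = 494.1 - 488.6 = 5.5 K
Step 3: S = -dF/dT = -(-4.6673e-21)/5.5 = 8.486e-22 J/K

8.486e-22


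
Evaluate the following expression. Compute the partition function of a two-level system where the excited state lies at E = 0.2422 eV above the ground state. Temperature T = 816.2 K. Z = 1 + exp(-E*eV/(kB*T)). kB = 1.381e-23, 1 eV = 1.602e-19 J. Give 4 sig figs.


Step 1: Compute beta*E = E*eV/(kB*T) = 0.2422*1.602e-19/(1.381e-23*816.2) = 3.442
Step 2: exp(-beta*E) = exp(-3.442) = 0.03199
Step 3: Z = 1 + 0.03199 = 1.032

1.032


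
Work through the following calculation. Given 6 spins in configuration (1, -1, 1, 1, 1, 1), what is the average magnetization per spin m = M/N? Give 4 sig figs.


Step 1: Count up spins (+1): 5, down spins (-1): 1
Step 2: Total magnetization M = 5 - 1 = 4
Step 3: m = M/N = 4/6 = 0.6667

0.6667


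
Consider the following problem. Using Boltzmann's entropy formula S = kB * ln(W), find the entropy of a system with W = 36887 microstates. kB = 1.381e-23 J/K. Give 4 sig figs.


Step 1: ln(W) = ln(36887) = 10.52
Step 2: S = kB * ln(W) = 1.381e-23 * 10.52
Step 3: S = 1.452e-22 J/K

1.452e-22


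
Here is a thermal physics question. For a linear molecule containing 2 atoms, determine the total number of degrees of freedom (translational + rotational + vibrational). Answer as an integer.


Step 1: Translational DOF = 3
Step 2: Rotational DOF (linear) = 2
Step 3: Vibrational DOF = 3*2 - 5 = 1
Step 4: Total = 3 + 2 + 1 = 6

6


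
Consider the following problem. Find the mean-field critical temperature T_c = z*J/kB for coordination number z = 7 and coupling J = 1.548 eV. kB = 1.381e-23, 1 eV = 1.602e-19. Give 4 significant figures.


Step 1: z*J = 7*1.548 = 10.84 eV
Step 2: Convert to Joules: 10.84*1.602e-19 = 1.736e-18 J
Step 3: T_c = 1.736e-18 / 1.381e-23 = 1.257e+05 K

1.257e+05


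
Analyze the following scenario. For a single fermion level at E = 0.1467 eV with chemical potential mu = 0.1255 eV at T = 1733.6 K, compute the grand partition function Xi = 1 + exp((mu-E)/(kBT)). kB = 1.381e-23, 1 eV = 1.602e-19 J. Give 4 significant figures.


Step 1: (mu - E) = 0.1255 - 0.1467 = -0.0212 eV
Step 2: x = (mu-E)*eV/(kB*T) = -0.0212*1.602e-19/(1.381e-23*1733.6) = -0.1419
Step 3: exp(x) = 0.8677
Step 4: Xi = 1 + 0.8677 = 1.868

1.868


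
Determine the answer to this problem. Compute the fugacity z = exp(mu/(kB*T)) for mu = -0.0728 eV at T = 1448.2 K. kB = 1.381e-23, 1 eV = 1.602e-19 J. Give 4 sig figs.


Step 1: Convert mu to Joules: -0.0728*1.602e-19 = -1.166e-20 J
Step 2: kB*T = 1.381e-23*1448.2 = 2e-20 J
Step 3: mu/(kB*T) = -0.5831
Step 4: z = exp(-0.5831) = 0.5581

0.5581


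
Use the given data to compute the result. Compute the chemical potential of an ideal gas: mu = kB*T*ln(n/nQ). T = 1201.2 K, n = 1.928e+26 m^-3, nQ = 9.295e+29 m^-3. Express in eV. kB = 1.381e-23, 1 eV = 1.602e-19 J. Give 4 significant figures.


Step 1: n/nQ = 1.928e+26/9.295e+29 = 0.0002074
Step 2: ln(n/nQ) = -8.481
Step 3: mu = kB*T*ln(n/nQ) = 1.659e-20*-8.481 = -1.407e-19 J
Step 4: Convert to eV: -1.407e-19/1.602e-19 = -0.8782 eV

-0.8782


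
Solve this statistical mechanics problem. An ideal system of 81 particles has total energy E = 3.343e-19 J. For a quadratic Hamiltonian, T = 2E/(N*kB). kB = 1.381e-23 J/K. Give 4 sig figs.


Step 1: Numerator = 2*E = 2*3.343e-19 = 6.686e-19 J
Step 2: Denominator = N*kB = 81*1.381e-23 = 1.119e-21
Step 3: T = 6.686e-19 / 1.119e-21 = 597.7 K

597.7


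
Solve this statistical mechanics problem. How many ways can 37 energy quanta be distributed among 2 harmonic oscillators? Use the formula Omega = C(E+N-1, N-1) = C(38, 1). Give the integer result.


Step 1: Use binomial coefficient C(38, 1)
Step 2: Numerator = 38! / 37!
Step 3: Denominator = 1!
Step 4: Omega = 38

38


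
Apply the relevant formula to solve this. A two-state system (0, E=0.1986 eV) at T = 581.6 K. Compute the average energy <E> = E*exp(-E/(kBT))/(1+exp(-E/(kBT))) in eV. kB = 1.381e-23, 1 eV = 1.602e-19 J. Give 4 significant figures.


Step 1: beta*E = 0.1986*1.602e-19/(1.381e-23*581.6) = 3.961
Step 2: exp(-beta*E) = 0.01904
Step 3: <E> = 0.1986*0.01904/(1+0.01904) = 0.003711 eV

0.003711


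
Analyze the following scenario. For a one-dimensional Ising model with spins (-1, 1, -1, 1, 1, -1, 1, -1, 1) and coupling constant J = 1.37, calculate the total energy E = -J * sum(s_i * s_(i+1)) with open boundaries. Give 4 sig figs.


Step 1: Nearest-neighbor products: -1, -1, -1, 1, -1, -1, -1, -1
Step 2: Sum of products = -6
Step 3: E = -1.37 * -6 = 8.22

8.22


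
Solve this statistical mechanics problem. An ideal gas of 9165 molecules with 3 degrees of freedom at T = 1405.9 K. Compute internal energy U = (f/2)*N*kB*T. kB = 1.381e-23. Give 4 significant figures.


Step 1: f/2 = 3/2 = 1.5
Step 2: N*kB*T = 9165*1.381e-23*1405.9 = 1.779e-16
Step 3: U = 1.5 * 1.779e-16 = 2.669e-16 J

2.669e-16


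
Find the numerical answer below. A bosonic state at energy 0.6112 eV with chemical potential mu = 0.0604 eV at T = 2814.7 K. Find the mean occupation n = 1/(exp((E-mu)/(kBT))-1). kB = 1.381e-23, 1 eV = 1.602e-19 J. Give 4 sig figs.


Step 1: (E - mu) = 0.5508 eV
Step 2: x = (E-mu)*eV/(kB*T) = 0.5508*1.602e-19/(1.381e-23*2814.7) = 2.27
Step 3: exp(x) = 9.68
Step 4: n = 1/(exp(x)-1) = 0.1152

0.1152


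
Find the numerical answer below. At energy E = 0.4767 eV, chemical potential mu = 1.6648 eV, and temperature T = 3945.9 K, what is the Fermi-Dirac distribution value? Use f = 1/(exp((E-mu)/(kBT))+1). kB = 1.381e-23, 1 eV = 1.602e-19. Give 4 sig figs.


Step 1: (E - mu) = 0.4767 - 1.6648 = -1.188 eV
Step 2: Convert: (E-mu)*eV = -1.903e-19 J
Step 3: x = (E-mu)*eV/(kB*T) = -3.493
Step 4: f = 1/(exp(-3.493)+1) = 0.9705

0.9705


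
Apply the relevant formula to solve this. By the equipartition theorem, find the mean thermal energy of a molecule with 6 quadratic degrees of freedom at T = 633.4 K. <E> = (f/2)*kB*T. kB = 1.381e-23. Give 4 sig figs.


Step 1: f/2 = 6/2 = 3
Step 2: kB*T = 1.381e-23 * 633.4 = 8.747e-21
Step 3: <E> = 3 * 8.747e-21 = 2.624e-20 J

2.624e-20


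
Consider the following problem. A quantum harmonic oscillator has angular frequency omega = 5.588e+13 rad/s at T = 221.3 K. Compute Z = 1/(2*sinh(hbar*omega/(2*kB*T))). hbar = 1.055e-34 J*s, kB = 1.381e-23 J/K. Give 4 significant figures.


Step 1: Compute x = hbar*omega/(kB*T) = 1.055e-34*5.588e+13/(1.381e-23*221.3) = 1.929
Step 2: x/2 = 0.9645
Step 3: sinh(x/2) = 1.121
Step 4: Z = 1/(2*1.121) = 0.446

0.446


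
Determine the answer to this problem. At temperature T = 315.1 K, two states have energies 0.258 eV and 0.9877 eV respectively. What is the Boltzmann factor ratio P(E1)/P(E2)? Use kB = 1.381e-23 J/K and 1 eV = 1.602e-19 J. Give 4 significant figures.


Step 1: Compute energy difference dE = E1 - E2 = 0.258 - 0.9877 = -0.7297 eV
Step 2: Convert to Joules: dE_J = -0.7297 * 1.602e-19 = -1.169e-19 J
Step 3: Compute exponent = -dE_J / (kB * T) = -(-1.169e-19) / (1.381e-23 * 315.1) = 26.86
Step 4: P(E1)/P(E2) = exp(26.86) = 4.642e+11

4.642e+11


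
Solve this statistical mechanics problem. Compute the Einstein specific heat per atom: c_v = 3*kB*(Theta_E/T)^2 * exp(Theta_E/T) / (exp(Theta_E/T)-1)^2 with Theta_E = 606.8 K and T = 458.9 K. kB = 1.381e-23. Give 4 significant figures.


Step 1: x = Theta_E/T = 606.8/458.9 = 1.322
Step 2: x^2 = 1.748
Step 3: exp(x) = 3.752
Step 4: c_v = 3*1.381e-23*1.748*3.752/(3.752-1)^2 = 3.589e-23

3.589e-23


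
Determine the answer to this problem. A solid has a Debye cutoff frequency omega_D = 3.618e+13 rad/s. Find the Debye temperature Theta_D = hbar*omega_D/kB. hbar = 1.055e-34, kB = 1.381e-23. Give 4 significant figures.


Step 1: hbar*omega_D = 1.055e-34 * 3.618e+13 = 3.817e-21 J
Step 2: Theta_D = 3.817e-21 / 1.381e-23
Step 3: Theta_D = 276.4 K

276.4


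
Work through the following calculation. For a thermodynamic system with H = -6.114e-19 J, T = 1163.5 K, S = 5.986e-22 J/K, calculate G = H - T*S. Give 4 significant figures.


Step 1: T*S = 1163.5 * 5.986e-22 = 6.965e-19 J
Step 2: G = H - T*S = -6.114e-19 - 6.965e-19
Step 3: G = -1.308e-18 J

-1.308e-18


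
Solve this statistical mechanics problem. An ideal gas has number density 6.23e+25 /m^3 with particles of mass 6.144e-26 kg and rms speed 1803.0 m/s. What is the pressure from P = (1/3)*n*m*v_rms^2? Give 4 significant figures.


Step 1: v_rms^2 = 1803.0^2 = 3.251e+06
Step 2: n*m = 6.23e+25*6.144e-26 = 3.828
Step 3: P = (1/3)*3.828*3.251e+06 = 4.148e+06 Pa

4.148e+06


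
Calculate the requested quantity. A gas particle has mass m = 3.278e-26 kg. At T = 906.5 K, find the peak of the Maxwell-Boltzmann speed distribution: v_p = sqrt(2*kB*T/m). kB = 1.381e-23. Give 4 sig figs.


Step 1: Numerator = 2*kB*T = 2*1.381e-23*906.5 = 2.504e-20
Step 2: Ratio = 2.504e-20 / 3.278e-26 = 7.638e+05
Step 3: v_p = sqrt(7.638e+05) = 874 m/s

874


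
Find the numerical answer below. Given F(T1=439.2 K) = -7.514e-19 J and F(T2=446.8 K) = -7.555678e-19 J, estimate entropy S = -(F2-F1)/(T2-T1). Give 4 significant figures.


Step 1: dF = F2 - F1 = -7.555678e-19 - (-7.514e-19) = -4.1678e-21 J
Step 2: dT = T2 - T1 = 446.8 - 439.2 = 7.6 K
Step 3: S = -dF/dT = -(-4.1678e-21)/7.6 = 5.484e-22 J/K

5.484e-22


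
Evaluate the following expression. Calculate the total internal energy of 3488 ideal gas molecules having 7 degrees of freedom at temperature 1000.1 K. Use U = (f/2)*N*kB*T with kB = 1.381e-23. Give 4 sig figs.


Step 1: f/2 = 7/2 = 3.5
Step 2: N*kB*T = 3488*1.381e-23*1000.1 = 4.817e-17
Step 3: U = 3.5 * 4.817e-17 = 1.686e-16 J

1.686e-16


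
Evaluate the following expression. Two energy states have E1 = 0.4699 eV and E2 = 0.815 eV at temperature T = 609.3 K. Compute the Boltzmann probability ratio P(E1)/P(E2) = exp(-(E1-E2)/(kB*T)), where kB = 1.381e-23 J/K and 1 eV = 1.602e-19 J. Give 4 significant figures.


Step 1: Compute energy difference dE = E1 - E2 = 0.4699 - 0.815 = -0.3451 eV
Step 2: Convert to Joules: dE_J = -0.3451 * 1.602e-19 = -5.529e-20 J
Step 3: Compute exponent = -dE_J / (kB * T) = -(-5.529e-20) / (1.381e-23 * 609.3) = 6.57
Step 4: P(E1)/P(E2) = exp(6.57) = 713.6

713.6


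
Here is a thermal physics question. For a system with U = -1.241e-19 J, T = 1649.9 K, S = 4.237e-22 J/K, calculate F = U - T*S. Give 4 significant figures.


Step 1: T*S = 1649.9 * 4.237e-22 = 6.991e-19 J
Step 2: F = U - T*S = -1.241e-19 - 6.991e-19
Step 3: F = -8.232e-19 J

-8.232e-19


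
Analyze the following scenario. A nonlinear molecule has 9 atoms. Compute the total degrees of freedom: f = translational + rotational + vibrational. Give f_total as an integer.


Step 1: Translational DOF = 3
Step 2: Rotational DOF (nonlinear) = 3
Step 3: Vibrational DOF = 3*9 - 6 = 21
Step 4: Total = 3 + 3 + 21 = 27

27


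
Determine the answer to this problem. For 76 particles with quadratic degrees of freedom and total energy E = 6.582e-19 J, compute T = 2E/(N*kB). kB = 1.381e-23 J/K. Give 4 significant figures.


Step 1: Numerator = 2*E = 2*6.582e-19 = 1.316e-18 J
Step 2: Denominator = N*kB = 76*1.381e-23 = 1.05e-21
Step 3: T = 1.316e-18 / 1.05e-21 = 1254 K

1254


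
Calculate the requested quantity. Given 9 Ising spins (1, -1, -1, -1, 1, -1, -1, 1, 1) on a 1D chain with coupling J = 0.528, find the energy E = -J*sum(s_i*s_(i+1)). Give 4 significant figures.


Step 1: Nearest-neighbor products: -1, 1, 1, -1, -1, 1, -1, 1
Step 2: Sum of products = 0
Step 3: E = -0.528 * 0 = 0

0


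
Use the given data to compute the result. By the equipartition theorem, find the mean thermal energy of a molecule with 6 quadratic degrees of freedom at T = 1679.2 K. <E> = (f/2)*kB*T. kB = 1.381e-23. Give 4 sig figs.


Step 1: f/2 = 6/2 = 3
Step 2: kB*T = 1.381e-23 * 1679.2 = 2.319e-20
Step 3: <E> = 3 * 2.319e-20 = 6.957e-20 J

6.957e-20


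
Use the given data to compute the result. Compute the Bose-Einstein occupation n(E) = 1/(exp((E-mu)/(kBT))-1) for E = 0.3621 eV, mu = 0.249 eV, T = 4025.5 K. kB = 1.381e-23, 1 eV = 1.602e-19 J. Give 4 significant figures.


Step 1: (E - mu) = 0.1131 eV
Step 2: x = (E-mu)*eV/(kB*T) = 0.1131*1.602e-19/(1.381e-23*4025.5) = 0.3259
Step 3: exp(x) = 1.385
Step 4: n = 1/(exp(x)-1) = 2.595

2.595


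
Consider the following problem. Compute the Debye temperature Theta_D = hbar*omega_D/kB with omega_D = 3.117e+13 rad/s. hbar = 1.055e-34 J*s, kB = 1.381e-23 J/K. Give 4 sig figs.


Step 1: hbar*omega_D = 1.055e-34 * 3.117e+13 = 3.288e-21 J
Step 2: Theta_D = 3.288e-21 / 1.381e-23
Step 3: Theta_D = 238.1 K

238.1


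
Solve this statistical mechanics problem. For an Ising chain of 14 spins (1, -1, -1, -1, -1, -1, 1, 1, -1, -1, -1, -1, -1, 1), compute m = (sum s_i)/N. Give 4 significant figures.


Step 1: Count up spins (+1): 4, down spins (-1): 10
Step 2: Total magnetization M = 4 - 10 = -6
Step 3: m = M/N = -6/14 = -0.4286

-0.4286


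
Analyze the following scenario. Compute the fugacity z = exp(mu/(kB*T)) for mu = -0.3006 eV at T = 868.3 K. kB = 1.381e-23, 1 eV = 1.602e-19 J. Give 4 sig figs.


Step 1: Convert mu to Joules: -0.3006*1.602e-19 = -4.816e-20 J
Step 2: kB*T = 1.381e-23*868.3 = 1.199e-20 J
Step 3: mu/(kB*T) = -4.016
Step 4: z = exp(-4.016) = 0.01803

0.01803


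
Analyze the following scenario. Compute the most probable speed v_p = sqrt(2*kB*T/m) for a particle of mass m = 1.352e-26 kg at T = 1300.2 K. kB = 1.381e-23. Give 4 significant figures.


Step 1: Numerator = 2*kB*T = 2*1.381e-23*1300.2 = 3.591e-20
Step 2: Ratio = 3.591e-20 / 1.352e-26 = 2.656e+06
Step 3: v_p = sqrt(2.656e+06) = 1630 m/s

1630


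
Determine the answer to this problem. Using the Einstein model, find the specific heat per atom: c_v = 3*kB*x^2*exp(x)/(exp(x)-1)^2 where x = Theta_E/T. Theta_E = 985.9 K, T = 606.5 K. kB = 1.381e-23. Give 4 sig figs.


Step 1: x = Theta_E/T = 985.9/606.5 = 1.626
Step 2: x^2 = 2.642
Step 3: exp(x) = 5.081
Step 4: c_v = 3*1.381e-23*2.642*5.081/(5.081-1)^2 = 3.34e-23

3.34e-23


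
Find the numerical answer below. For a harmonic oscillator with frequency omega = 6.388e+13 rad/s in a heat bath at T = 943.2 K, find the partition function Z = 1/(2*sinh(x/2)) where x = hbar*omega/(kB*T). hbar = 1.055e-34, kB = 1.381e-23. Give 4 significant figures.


Step 1: Compute x = hbar*omega/(kB*T) = 1.055e-34*6.388e+13/(1.381e-23*943.2) = 0.5174
Step 2: x/2 = 0.2587
Step 3: sinh(x/2) = 0.2616
Step 4: Z = 1/(2*0.2616) = 1.911

1.911


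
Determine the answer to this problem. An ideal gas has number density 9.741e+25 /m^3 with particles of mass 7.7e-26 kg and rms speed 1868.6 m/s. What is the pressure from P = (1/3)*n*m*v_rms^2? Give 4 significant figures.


Step 1: v_rms^2 = 1868.6^2 = 3.492e+06
Step 2: n*m = 9.741e+25*7.7e-26 = 7.501
Step 3: P = (1/3)*7.501*3.492e+06 = 8.73e+06 Pa

8.73e+06


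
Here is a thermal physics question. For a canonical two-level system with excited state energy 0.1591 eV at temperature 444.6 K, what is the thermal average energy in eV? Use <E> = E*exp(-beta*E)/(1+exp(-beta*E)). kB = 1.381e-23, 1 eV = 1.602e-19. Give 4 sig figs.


Step 1: beta*E = 0.1591*1.602e-19/(1.381e-23*444.6) = 4.151
Step 2: exp(-beta*E) = 0.01575
Step 3: <E> = 0.1591*0.01575/(1+0.01575) = 0.002466 eV

0.002466


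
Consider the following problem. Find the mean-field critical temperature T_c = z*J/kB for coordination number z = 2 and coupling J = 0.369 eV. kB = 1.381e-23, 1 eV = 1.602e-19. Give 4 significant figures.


Step 1: z*J = 2*0.369 = 0.738 eV
Step 2: Convert to Joules: 0.738*1.602e-19 = 1.182e-19 J
Step 3: T_c = 1.182e-19 / 1.381e-23 = 8561 K

8561


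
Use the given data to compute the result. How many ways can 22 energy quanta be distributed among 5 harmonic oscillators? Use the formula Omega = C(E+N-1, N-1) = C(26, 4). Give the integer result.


Step 1: Use binomial coefficient C(26, 4)
Step 2: Numerator = 26! / 22!
Step 3: Denominator = 4!
Step 4: Omega = 14950

14950


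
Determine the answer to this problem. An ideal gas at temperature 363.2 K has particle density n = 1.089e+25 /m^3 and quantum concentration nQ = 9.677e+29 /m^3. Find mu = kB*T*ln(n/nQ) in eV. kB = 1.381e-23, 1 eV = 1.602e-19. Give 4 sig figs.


Step 1: n/nQ = 1.089e+25/9.677e+29 = 1.125e-05
Step 2: ln(n/nQ) = -11.39
Step 3: mu = kB*T*ln(n/nQ) = 5.016e-21*-11.39 = -5.715e-20 J
Step 4: Convert to eV: -5.715e-20/1.602e-19 = -0.3568 eV

-0.3568


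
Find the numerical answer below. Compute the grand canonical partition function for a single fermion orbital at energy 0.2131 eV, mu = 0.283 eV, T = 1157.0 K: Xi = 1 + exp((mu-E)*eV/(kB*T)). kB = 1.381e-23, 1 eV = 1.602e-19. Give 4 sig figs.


Step 1: (mu - E) = 0.283 - 0.2131 = 0.0699 eV
Step 2: x = (mu-E)*eV/(kB*T) = 0.0699*1.602e-19/(1.381e-23*1157.0) = 0.7008
Step 3: exp(x) = 2.015
Step 4: Xi = 1 + 2.015 = 3.015

3.015


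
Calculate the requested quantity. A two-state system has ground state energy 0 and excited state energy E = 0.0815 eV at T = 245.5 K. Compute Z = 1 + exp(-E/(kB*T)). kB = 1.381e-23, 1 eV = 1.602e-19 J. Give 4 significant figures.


Step 1: Compute beta*E = E*eV/(kB*T) = 0.0815*1.602e-19/(1.381e-23*245.5) = 3.851
Step 2: exp(-beta*E) = exp(-3.851) = 0.02126
Step 3: Z = 1 + 0.02126 = 1.021

1.021


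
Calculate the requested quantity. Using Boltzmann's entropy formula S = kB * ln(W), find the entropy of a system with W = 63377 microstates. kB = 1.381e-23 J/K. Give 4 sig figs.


Step 1: ln(W) = ln(63377) = 11.06
Step 2: S = kB * ln(W) = 1.381e-23 * 11.06
Step 3: S = 1.527e-22 J/K

1.527e-22


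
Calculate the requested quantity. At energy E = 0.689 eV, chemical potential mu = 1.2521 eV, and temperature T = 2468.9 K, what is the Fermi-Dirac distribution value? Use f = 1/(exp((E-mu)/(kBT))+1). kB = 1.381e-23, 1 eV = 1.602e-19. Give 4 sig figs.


Step 1: (E - mu) = 0.689 - 1.2521 = -0.5631 eV
Step 2: Convert: (E-mu)*eV = -9.021e-20 J
Step 3: x = (E-mu)*eV/(kB*T) = -2.646
Step 4: f = 1/(exp(-2.646)+1) = 0.9337

0.9337


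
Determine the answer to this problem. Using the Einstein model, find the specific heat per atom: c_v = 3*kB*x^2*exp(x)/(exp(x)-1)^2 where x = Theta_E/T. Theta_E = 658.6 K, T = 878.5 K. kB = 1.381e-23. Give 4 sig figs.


Step 1: x = Theta_E/T = 658.6/878.5 = 0.7497
Step 2: x^2 = 0.562
Step 3: exp(x) = 2.116
Step 4: c_v = 3*1.381e-23*0.562*2.116/(2.116-1)^2 = 3.954e-23

3.954e-23


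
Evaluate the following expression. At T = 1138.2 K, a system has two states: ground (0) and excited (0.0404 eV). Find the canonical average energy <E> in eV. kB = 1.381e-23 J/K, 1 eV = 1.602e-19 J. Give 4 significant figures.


Step 1: beta*E = 0.0404*1.602e-19/(1.381e-23*1138.2) = 0.4117
Step 2: exp(-beta*E) = 0.6625
Step 3: <E> = 0.0404*0.6625/(1+0.6625) = 0.0161 eV

0.0161


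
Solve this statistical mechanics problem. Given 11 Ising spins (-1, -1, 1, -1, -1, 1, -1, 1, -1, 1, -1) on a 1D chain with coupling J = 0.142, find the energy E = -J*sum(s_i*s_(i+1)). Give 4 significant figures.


Step 1: Nearest-neighbor products: 1, -1, -1, 1, -1, -1, -1, -1, -1, -1
Step 2: Sum of products = -6
Step 3: E = -0.142 * -6 = 0.852

0.852


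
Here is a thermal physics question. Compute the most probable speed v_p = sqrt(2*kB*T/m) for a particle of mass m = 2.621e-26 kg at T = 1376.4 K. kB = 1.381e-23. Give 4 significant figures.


Step 1: Numerator = 2*kB*T = 2*1.381e-23*1376.4 = 3.802e-20
Step 2: Ratio = 3.802e-20 / 2.621e-26 = 1.45e+06
Step 3: v_p = sqrt(1.45e+06) = 1204 m/s

1204


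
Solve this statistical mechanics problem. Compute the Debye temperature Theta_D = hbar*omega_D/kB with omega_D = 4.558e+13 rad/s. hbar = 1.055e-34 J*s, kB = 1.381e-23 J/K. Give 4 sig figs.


Step 1: hbar*omega_D = 1.055e-34 * 4.558e+13 = 4.809e-21 J
Step 2: Theta_D = 4.809e-21 / 1.381e-23
Step 3: Theta_D = 348.2 K

348.2


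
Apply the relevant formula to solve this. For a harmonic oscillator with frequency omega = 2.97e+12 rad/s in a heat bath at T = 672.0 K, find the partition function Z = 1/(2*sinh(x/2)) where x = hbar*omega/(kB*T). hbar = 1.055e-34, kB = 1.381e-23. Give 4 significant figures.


Step 1: Compute x = hbar*omega/(kB*T) = 1.055e-34*2.97e+12/(1.381e-23*672.0) = 0.03376
Step 2: x/2 = 0.01688
Step 3: sinh(x/2) = 0.01688
Step 4: Z = 1/(2*0.01688) = 29.62

29.62


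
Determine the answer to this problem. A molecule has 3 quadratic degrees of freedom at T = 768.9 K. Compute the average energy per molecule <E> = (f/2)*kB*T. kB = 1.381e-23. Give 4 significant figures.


Step 1: f/2 = 3/2 = 1.5
Step 2: kB*T = 1.381e-23 * 768.9 = 1.062e-20
Step 3: <E> = 1.5 * 1.062e-20 = 1.593e-20 J

1.593e-20


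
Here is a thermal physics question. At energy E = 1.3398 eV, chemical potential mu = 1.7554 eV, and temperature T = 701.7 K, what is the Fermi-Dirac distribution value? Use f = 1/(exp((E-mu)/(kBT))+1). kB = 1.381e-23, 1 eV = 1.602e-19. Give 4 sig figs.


Step 1: (E - mu) = 1.3398 - 1.7554 = -0.4156 eV
Step 2: Convert: (E-mu)*eV = -6.658e-20 J
Step 3: x = (E-mu)*eV/(kB*T) = -6.871
Step 4: f = 1/(exp(-6.871)+1) = 0.999

0.999


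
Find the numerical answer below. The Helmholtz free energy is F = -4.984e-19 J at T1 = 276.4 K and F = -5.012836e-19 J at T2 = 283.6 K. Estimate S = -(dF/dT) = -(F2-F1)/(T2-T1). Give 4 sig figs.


Step 1: dF = F2 - F1 = -5.012836e-19 - (-4.984e-19) = -2.8836e-21 J
Step 2: dT = T2 - T1 = 283.6 - 276.4 = 7.2 K
Step 3: S = -dF/dT = -(-2.8836e-21)/7.2 = 4.005e-22 J/K

4.005e-22


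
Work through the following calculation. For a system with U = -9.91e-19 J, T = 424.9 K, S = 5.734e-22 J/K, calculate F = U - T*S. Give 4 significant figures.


Step 1: T*S = 424.9 * 5.734e-22 = 2.436e-19 J
Step 2: F = U - T*S = -9.91e-19 - 2.436e-19
Step 3: F = -1.235e-18 J

-1.235e-18


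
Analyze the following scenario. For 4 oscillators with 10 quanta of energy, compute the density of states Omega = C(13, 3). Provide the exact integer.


Step 1: Use binomial coefficient C(13, 3)
Step 2: Numerator = 13! / 10!
Step 3: Denominator = 3!
Step 4: Omega = 286

286


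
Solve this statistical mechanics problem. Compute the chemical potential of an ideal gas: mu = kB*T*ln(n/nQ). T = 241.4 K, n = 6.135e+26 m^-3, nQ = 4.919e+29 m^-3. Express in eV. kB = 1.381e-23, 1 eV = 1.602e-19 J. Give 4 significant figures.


Step 1: n/nQ = 6.135e+26/4.919e+29 = 0.001247
Step 2: ln(n/nQ) = -6.687
Step 3: mu = kB*T*ln(n/nQ) = 3.334e-21*-6.687 = -2.229e-20 J
Step 4: Convert to eV: -2.229e-20/1.602e-19 = -0.1392 eV

-0.1392


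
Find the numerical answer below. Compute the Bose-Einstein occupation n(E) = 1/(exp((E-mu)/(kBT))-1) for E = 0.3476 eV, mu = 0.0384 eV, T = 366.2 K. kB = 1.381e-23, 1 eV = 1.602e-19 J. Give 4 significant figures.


Step 1: (E - mu) = 0.3092 eV
Step 2: x = (E-mu)*eV/(kB*T) = 0.3092*1.602e-19/(1.381e-23*366.2) = 9.795
Step 3: exp(x) = 1.794e+04
Step 4: n = 1/(exp(x)-1) = 5.575e-05

5.575e-05


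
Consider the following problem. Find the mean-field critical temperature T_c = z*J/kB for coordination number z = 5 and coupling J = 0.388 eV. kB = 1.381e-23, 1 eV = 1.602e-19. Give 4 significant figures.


Step 1: z*J = 5*0.388 = 1.94 eV
Step 2: Convert to Joules: 1.94*1.602e-19 = 3.108e-19 J
Step 3: T_c = 3.108e-19 / 1.381e-23 = 2.25e+04 K

2.25e+04


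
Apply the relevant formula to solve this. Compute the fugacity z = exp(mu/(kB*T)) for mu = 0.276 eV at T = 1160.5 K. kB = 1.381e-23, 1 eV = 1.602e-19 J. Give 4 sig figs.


Step 1: Convert mu to Joules: 0.276*1.602e-19 = 4.422e-20 J
Step 2: kB*T = 1.381e-23*1160.5 = 1.603e-20 J
Step 3: mu/(kB*T) = 2.759
Step 4: z = exp(2.759) = 15.78

15.78


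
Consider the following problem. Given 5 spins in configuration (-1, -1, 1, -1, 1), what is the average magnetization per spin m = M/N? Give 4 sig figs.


Step 1: Count up spins (+1): 2, down spins (-1): 3
Step 2: Total magnetization M = 2 - 3 = -1
Step 3: m = M/N = -1/5 = -0.2

-0.2


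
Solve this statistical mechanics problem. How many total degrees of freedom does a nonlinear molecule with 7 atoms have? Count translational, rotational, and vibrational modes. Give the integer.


Step 1: Translational DOF = 3
Step 2: Rotational DOF (nonlinear) = 3
Step 3: Vibrational DOF = 3*7 - 6 = 15
Step 4: Total = 3 + 3 + 15 = 21

21


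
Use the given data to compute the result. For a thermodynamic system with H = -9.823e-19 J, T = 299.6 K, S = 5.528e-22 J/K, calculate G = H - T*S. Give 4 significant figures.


Step 1: T*S = 299.6 * 5.528e-22 = 1.656e-19 J
Step 2: G = H - T*S = -9.823e-19 - 1.656e-19
Step 3: G = -1.148e-18 J

-1.148e-18


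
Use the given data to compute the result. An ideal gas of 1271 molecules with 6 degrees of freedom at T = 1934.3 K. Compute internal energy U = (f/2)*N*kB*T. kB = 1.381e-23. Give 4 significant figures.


Step 1: f/2 = 6/2 = 3.0
Step 2: N*kB*T = 1271*1.381e-23*1934.3 = 3.395e-17
Step 3: U = 3.0 * 3.395e-17 = 1.019e-16 J

1.019e-16


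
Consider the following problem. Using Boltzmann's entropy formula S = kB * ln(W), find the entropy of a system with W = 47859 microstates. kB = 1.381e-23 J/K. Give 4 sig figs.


Step 1: ln(W) = ln(47859) = 10.78
Step 2: S = kB * ln(W) = 1.381e-23 * 10.78
Step 3: S = 1.488e-22 J/K

1.488e-22


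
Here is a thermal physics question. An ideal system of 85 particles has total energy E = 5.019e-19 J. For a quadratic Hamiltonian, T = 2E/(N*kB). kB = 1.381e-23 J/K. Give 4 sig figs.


Step 1: Numerator = 2*E = 2*5.019e-19 = 1.004e-18 J
Step 2: Denominator = N*kB = 85*1.381e-23 = 1.174e-21
Step 3: T = 1.004e-18 / 1.174e-21 = 855.1 K

855.1


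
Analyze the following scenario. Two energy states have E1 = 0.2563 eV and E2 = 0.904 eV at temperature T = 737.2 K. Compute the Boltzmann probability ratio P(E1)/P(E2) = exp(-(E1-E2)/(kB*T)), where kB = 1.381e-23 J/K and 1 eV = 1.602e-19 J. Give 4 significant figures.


Step 1: Compute energy difference dE = E1 - E2 = 0.2563 - 0.904 = -0.6477 eV
Step 2: Convert to Joules: dE_J = -0.6477 * 1.602e-19 = -1.038e-19 J
Step 3: Compute exponent = -dE_J / (kB * T) = -(-1.038e-19) / (1.381e-23 * 737.2) = 10.19
Step 4: P(E1)/P(E2) = exp(10.19) = 2.669e+04

2.669e+04


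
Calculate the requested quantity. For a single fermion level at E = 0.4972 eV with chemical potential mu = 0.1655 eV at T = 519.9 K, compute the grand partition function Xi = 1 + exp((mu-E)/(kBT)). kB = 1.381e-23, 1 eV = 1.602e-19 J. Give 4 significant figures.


Step 1: (mu - E) = 0.1655 - 0.4972 = -0.3317 eV
Step 2: x = (mu-E)*eV/(kB*T) = -0.3317*1.602e-19/(1.381e-23*519.9) = -7.401
Step 3: exp(x) = 0.0006106
Step 4: Xi = 1 + 0.0006106 = 1.001

1.001


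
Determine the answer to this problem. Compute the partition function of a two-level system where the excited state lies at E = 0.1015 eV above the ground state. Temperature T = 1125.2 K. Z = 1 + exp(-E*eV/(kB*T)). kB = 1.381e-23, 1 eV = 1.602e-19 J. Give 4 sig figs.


Step 1: Compute beta*E = E*eV/(kB*T) = 0.1015*1.602e-19/(1.381e-23*1125.2) = 1.046
Step 2: exp(-beta*E) = exp(-1.046) = 0.3512
Step 3: Z = 1 + 0.3512 = 1.351

1.351


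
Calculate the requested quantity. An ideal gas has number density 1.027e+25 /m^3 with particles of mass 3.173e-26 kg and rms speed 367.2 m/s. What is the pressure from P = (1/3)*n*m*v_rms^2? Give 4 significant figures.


Step 1: v_rms^2 = 367.2^2 = 1.348e+05
Step 2: n*m = 1.027e+25*3.173e-26 = 0.3259
Step 3: P = (1/3)*0.3259*1.348e+05 = 1.465e+04 Pa

1.465e+04


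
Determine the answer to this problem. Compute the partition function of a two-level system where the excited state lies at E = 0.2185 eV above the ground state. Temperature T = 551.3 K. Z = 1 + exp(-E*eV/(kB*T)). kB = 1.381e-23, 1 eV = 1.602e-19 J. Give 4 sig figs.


Step 1: Compute beta*E = E*eV/(kB*T) = 0.2185*1.602e-19/(1.381e-23*551.3) = 4.598
Step 2: exp(-beta*E) = exp(-4.598) = 0.01008
Step 3: Z = 1 + 0.01008 = 1.01

1.01


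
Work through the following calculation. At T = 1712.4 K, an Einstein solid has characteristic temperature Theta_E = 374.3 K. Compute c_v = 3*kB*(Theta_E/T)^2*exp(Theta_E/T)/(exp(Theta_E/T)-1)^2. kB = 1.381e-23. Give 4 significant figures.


Step 1: x = Theta_E/T = 374.3/1712.4 = 0.2186
Step 2: x^2 = 0.04778
Step 3: exp(x) = 1.244
Step 4: c_v = 3*1.381e-23*0.04778*1.244/(1.244-1)^2 = 4.127e-23

4.127e-23


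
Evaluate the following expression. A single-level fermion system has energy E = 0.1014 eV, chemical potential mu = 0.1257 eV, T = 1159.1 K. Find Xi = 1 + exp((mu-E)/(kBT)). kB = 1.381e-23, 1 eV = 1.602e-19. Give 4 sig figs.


Step 1: (mu - E) = 0.1257 - 0.1014 = 0.0243 eV
Step 2: x = (mu-E)*eV/(kB*T) = 0.0243*1.602e-19/(1.381e-23*1159.1) = 0.2432
Step 3: exp(x) = 1.275
Step 4: Xi = 1 + 1.275 = 2.275

2.275


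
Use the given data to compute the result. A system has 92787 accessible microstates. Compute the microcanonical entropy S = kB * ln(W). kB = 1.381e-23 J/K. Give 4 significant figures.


Step 1: ln(W) = ln(92787) = 11.44
Step 2: S = kB * ln(W) = 1.381e-23 * 11.44
Step 3: S = 1.58e-22 J/K

1.58e-22


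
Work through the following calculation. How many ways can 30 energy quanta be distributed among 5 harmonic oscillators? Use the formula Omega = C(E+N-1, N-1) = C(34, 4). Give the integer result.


Step 1: Use binomial coefficient C(34, 4)
Step 2: Numerator = 34! / 30!
Step 3: Denominator = 4!
Step 4: Omega = 46376

46376


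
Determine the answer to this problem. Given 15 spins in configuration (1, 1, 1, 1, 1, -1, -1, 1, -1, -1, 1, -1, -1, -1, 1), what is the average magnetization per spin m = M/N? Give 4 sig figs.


Step 1: Count up spins (+1): 8, down spins (-1): 7
Step 2: Total magnetization M = 8 - 7 = 1
Step 3: m = M/N = 1/15 = 0.06667

0.06667


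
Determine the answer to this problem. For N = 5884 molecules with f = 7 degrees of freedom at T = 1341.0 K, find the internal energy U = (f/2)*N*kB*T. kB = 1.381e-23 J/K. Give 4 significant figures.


Step 1: f/2 = 7/2 = 3.5
Step 2: N*kB*T = 5884*1.381e-23*1341.0 = 1.09e-16
Step 3: U = 3.5 * 1.09e-16 = 3.814e-16 J

3.814e-16


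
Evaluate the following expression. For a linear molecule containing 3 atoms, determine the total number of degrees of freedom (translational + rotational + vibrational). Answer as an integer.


Step 1: Translational DOF = 3
Step 2: Rotational DOF (linear) = 2
Step 3: Vibrational DOF = 3*3 - 5 = 4
Step 4: Total = 3 + 2 + 4 = 9

9


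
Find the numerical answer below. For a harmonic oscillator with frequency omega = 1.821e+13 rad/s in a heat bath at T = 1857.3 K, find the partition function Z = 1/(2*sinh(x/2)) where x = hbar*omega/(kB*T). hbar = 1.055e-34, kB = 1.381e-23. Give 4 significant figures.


Step 1: Compute x = hbar*omega/(kB*T) = 1.055e-34*1.821e+13/(1.381e-23*1857.3) = 0.0749
Step 2: x/2 = 0.03745
Step 3: sinh(x/2) = 0.03746
Step 4: Z = 1/(2*0.03746) = 13.35

13.35


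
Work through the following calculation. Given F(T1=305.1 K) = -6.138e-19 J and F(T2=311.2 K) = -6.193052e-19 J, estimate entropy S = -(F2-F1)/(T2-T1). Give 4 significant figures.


Step 1: dF = F2 - F1 = -6.193052e-19 - (-6.138e-19) = -5.5052e-21 J
Step 2: dT = T2 - T1 = 311.2 - 305.1 = 6.1 K
Step 3: S = -dF/dT = -(-5.5052e-21)/6.1 = 9.025e-22 J/K

9.025e-22


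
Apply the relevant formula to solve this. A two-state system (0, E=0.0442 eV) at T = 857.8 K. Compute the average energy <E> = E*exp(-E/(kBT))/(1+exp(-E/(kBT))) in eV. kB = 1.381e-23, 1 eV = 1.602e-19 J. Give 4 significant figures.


Step 1: beta*E = 0.0442*1.602e-19/(1.381e-23*857.8) = 0.5977
Step 2: exp(-beta*E) = 0.5501
Step 3: <E> = 0.0442*0.5501/(1+0.5501) = 0.01568 eV

0.01568


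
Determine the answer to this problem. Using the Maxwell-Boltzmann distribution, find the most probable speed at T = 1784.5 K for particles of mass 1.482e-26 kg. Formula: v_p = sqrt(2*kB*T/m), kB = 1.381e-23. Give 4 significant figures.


Step 1: Numerator = 2*kB*T = 2*1.381e-23*1784.5 = 4.929e-20
Step 2: Ratio = 4.929e-20 / 1.482e-26 = 3.326e+06
Step 3: v_p = sqrt(3.326e+06) = 1824 m/s

1824


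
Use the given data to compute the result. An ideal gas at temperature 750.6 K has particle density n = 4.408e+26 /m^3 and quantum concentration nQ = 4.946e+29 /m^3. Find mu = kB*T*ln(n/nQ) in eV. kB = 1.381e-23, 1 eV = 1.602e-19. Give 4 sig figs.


Step 1: n/nQ = 4.408e+26/4.946e+29 = 0.0008912
Step 2: ln(n/nQ) = -7.023
Step 3: mu = kB*T*ln(n/nQ) = 1.037e-20*-7.023 = -7.28e-20 J
Step 4: Convert to eV: -7.28e-20/1.602e-19 = -0.4544 eV

-0.4544


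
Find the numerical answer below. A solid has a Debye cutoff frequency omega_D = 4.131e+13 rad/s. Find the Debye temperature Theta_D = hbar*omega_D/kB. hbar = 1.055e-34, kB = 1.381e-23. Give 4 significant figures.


Step 1: hbar*omega_D = 1.055e-34 * 4.131e+13 = 4.358e-21 J
Step 2: Theta_D = 4.358e-21 / 1.381e-23
Step 3: Theta_D = 315.6 K

315.6


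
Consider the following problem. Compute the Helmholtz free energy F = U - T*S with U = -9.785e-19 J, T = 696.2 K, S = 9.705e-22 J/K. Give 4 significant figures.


Step 1: T*S = 696.2 * 9.705e-22 = 6.757e-19 J
Step 2: F = U - T*S = -9.785e-19 - 6.757e-19
Step 3: F = -1.654e-18 J

-1.654e-18


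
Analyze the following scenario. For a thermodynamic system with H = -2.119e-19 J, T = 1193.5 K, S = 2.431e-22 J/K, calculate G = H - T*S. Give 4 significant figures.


Step 1: T*S = 1193.5 * 2.431e-22 = 2.901e-19 J
Step 2: G = H - T*S = -2.119e-19 - 2.901e-19
Step 3: G = -5.02e-19 J

-5.02e-19


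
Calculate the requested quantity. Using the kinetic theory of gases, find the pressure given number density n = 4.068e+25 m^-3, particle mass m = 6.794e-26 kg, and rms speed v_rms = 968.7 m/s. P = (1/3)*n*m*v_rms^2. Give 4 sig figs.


Step 1: v_rms^2 = 968.7^2 = 9.384e+05
Step 2: n*m = 4.068e+25*6.794e-26 = 2.764
Step 3: P = (1/3)*2.764*9.384e+05 = 8.645e+05 Pa

8.645e+05


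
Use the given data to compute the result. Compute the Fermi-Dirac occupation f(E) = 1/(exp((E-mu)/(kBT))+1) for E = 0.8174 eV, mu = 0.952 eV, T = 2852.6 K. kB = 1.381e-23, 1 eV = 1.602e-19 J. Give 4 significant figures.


Step 1: (E - mu) = 0.8174 - 0.952 = -0.1346 eV
Step 2: Convert: (E-mu)*eV = -2.156e-20 J
Step 3: x = (E-mu)*eV/(kB*T) = -0.5474
Step 4: f = 1/(exp(-0.5474)+1) = 0.6335

0.6335


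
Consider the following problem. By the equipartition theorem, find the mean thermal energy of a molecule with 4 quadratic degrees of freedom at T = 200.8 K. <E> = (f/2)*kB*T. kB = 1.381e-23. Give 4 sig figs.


Step 1: f/2 = 4/2 = 2
Step 2: kB*T = 1.381e-23 * 200.8 = 2.773e-21
Step 3: <E> = 2 * 2.773e-21 = 5.546e-21 J

5.546e-21


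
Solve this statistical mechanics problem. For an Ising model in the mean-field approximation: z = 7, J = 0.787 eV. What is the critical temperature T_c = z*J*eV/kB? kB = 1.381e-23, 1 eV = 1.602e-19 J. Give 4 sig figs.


Step 1: z*J = 7*0.787 = 5.509 eV
Step 2: Convert to Joules: 5.509*1.602e-19 = 8.825e-19 J
Step 3: T_c = 8.825e-19 / 1.381e-23 = 6.391e+04 K

6.391e+04


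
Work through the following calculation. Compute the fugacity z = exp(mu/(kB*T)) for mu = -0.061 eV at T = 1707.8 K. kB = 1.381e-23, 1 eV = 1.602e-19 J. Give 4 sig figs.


Step 1: Convert mu to Joules: -0.061*1.602e-19 = -9.772e-21 J
Step 2: kB*T = 1.381e-23*1707.8 = 2.358e-20 J
Step 3: mu/(kB*T) = -0.4143
Step 4: z = exp(-0.4143) = 0.6608

0.6608


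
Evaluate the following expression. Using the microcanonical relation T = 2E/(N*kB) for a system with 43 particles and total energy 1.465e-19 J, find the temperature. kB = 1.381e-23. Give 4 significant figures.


Step 1: Numerator = 2*E = 2*1.465e-19 = 2.93e-19 J
Step 2: Denominator = N*kB = 43*1.381e-23 = 5.938e-22
Step 3: T = 2.93e-19 / 5.938e-22 = 493.4 K

493.4


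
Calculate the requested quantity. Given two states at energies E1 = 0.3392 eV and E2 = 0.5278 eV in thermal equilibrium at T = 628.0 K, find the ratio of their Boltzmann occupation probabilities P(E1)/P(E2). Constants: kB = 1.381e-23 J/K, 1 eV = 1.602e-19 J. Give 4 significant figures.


Step 1: Compute energy difference dE = E1 - E2 = 0.3392 - 0.5278 = -0.1886 eV
Step 2: Convert to Joules: dE_J = -0.1886 * 1.602e-19 = -3.021e-20 J
Step 3: Compute exponent = -dE_J / (kB * T) = -(-3.021e-20) / (1.381e-23 * 628.0) = 3.484
Step 4: P(E1)/P(E2) = exp(3.484) = 32.58

32.58
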